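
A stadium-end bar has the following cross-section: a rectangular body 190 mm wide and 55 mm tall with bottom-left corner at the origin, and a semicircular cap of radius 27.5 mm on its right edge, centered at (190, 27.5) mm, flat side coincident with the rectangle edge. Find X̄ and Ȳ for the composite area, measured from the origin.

rectangular body: A = 190 × 55 = 10450.00, centroid at (95.00, 27.50).
semicircular end: A = ½π·27.5² = 1187.91, centroid at (201.67, 27.50).
ΣA = 11637.91 mm²
ΣAX̄ = (10450.00)(95.00) + (1187.91)(201.67) = 1232318.38 mm³
ΣAȲ = (10450.00)(27.50) + (1187.91)(27.50) = 320042.65 mm³
X̄ = 1232318.38 / 11637.91 = 105.89 mm
Ȳ = 320042.65 / 11637.91 = 27.50 mm

X̄ = 105.89 mm, Ȳ = 27.50 mm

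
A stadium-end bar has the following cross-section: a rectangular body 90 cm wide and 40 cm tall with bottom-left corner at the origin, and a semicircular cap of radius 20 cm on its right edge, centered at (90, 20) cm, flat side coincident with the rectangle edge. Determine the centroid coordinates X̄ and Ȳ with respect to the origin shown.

rectangular body: A = 90 × 40 = 3600.00, centroid at (45.00, 20.00).
semicircular end: A = ½π·20² = 628.32, centroid at (98.49, 20.00).
ΣA = 4228.32 cm²
ΣAX̄ = (3600.00)(45.00) + (628.32)(98.49) = 223882.00 cm³
ΣAȲ = (3600.00)(20.00) + (628.32)(20.00) = 84566.37 cm³
X̄ = 223882.00 / 4228.32 = 52.95 cm
Ȳ = 84566.37 / 4228.32 = 20.00 cm

X̄ = 52.95 cm, Ȳ = 20.00 cm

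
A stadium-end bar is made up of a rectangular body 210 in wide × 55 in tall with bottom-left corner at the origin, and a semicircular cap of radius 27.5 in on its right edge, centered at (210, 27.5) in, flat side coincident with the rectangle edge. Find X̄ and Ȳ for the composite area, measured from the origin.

rectangular body: A = 210 × 55 = 11550.00, centroid at (105.00, 27.50).
semicircular end: A = ½π·27.5² = 1187.91, centroid at (221.67, 27.50).
ΣA = 12737.91 in²
ΣAX̄ = (11550.00)(105.00) + (1187.91)(221.67) = 1476076.67 in³
ΣAȲ = (11550.00)(27.50) + (1187.91)(27.50) = 350292.65 in³
X̄ = 1476076.67 / 12737.91 = 115.88 in
Ȳ = 350292.65 / 12737.91 = 27.50 in

X̄ = 115.88 in, Ȳ = 27.50 in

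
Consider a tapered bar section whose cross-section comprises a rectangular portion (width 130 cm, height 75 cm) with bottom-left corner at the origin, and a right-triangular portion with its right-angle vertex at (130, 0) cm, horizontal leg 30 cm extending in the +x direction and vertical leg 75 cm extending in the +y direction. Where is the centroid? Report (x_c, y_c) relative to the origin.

Part | A | x̄ᵢ | ȳᵢ | A·x̄ᵢ | A·ȳᵢ
rectangular portion | 9750.00 | 65.00 | 37.50 | 633750.00 | 365625.00
triangular portion | 1125.00 | 140.00 | 25.00 | 157500.00 | 28125.00
Σ | 10875.00 |  |  | 791250.00 | 393750.00
x_c = 791250.00 / 10875.00 = 72.76 cm
y_c = 393750.00 / 10875.00 = 36.21 cm

x_c = 72.76 cm, y_c = 36.21 cm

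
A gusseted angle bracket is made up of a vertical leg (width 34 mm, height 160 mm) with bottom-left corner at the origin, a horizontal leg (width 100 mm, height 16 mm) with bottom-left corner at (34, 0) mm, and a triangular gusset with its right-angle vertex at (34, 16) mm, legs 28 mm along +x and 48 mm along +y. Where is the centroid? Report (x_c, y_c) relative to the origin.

vertical leg: A = 34 × 160 = 5440.00, centroid at (17.00, 80.00).
horizontal leg: A = 100 × 16 = 1600.00, centroid at (84.00, 8.00).
gusset: A = ½·28·48 = 672.00, centroid at (43.33, 32.00).
ΣA = 7712.00 mm², ΣAx_c = 256000.00 mm³, ΣAy_c = 469504.00 mm³.
x_c = 256000.00/7712.00 = 33.20 mm; y_c = 469504.00/7712.00 = 60.88 mm.

x_c = 33.20 mm, y_c = 60.88 mm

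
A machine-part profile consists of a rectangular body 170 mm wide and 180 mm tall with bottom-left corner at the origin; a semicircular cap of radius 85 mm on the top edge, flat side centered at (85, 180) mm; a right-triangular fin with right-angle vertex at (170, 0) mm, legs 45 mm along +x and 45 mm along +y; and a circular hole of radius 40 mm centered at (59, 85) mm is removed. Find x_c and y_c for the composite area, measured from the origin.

rectangular body: A = 170 × 180 = 30600.00, centroid at (85.00, 90.00).
semicircular top: A = ½π·85² = 11349.00, centroid at (85.00, 216.08).
triangular fin: A = ½·45·45 = 1012.50, centroid at (185.00, 15.00).
hole: A = −π·40² = -5026.55, centroid at (59.00, 85.00).
ΣA = 37934.96 mm², ΣAx_c = 3456411.45 mm³, ΣAy_c = 4794168.19 mm³.
x_c = 3456411.45/37934.96 = 91.11 mm; y_c = 4794168.19/37934.96 = 126.38 mm.

x_c = 91.11 mm, y_c = 126.38 mm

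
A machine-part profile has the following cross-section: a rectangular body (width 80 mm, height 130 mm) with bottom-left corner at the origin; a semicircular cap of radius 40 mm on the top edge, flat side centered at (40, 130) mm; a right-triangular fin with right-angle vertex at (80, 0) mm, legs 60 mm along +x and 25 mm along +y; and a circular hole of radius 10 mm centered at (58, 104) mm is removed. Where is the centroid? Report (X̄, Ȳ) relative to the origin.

Part | A | x̄ᵢ | ȳᵢ | A·x̄ᵢ | A·ȳᵢ
rectangular body | 10400.00 | 40.00 | 65.00 | 416000.00 | 676000.00
semicircular top | 2513.27 | 40.00 | 146.98 | 100530.96 | 369392.30
triangular fin | 750.00 | 100.00 | 8.33 | 75000.00 | 6250.00
hole | -314.16 | 58.00 | 104.00 | -18221.24 | -32672.56
Σ | 13349.11 |  |  | 573309.73 | 1018969.74
X̄ = 573309.73 / 13349.11 = 42.95 mm
Ȳ = 1018969.74 / 13349.11 = 76.33 mm

X̄ = 42.95 mm, Ȳ = 76.33 mm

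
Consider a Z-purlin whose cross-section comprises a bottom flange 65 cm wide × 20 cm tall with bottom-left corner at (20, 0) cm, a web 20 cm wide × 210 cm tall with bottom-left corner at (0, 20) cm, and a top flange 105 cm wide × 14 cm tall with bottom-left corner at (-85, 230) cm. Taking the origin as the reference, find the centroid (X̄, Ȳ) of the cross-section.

Part | A | x̄ᵢ | ȳᵢ | A·x̄ᵢ | A·ȳᵢ
bottom flange | 1300.00 | 52.50 | 10.00 | 68250.00 | 13000.00
web | 4200.00 | 10.00 | 125.00 | 42000.00 | 525000.00
top flange | 1470.00 | -32.50 | 237.00 | -47775.00 | 348390.00
Σ | 6970.00 |  |  | 62475.00 | 886390.00
X̄ = 62475.00 / 6970.00 = 8.96 cm
Ȳ = 886390.00 / 6970.00 = 127.17 cm

X̄ = 8.96 cm, Ȳ = 127.17 cm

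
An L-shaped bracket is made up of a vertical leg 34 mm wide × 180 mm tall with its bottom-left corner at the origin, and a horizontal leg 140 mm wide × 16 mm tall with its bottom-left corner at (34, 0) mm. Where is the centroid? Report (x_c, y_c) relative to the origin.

x_c = 40.31 mm, y_c = 68.03 mm

Part | A | x̄ᵢ | ȳᵢ | A·x̄ᵢ | A·ȳᵢ
vertical leg | 6120.00 | 17.00 | 90.00 | 104040.00 | 550800.00
horizontal leg | 2240.00 | 104.00 | 8.00 | 232960.00 | 17920.00
Σ | 8360.00 |  |  | 337000.00 | 568720.00
x_c = 337000.00 / 8360.00 = 40.31 mm
y_c = 568720.00 / 8360.00 = 68.03 mm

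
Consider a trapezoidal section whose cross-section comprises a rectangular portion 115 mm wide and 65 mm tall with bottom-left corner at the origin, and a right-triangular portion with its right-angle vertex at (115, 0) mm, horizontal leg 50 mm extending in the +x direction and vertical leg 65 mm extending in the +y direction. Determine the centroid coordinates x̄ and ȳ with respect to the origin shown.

x̄ = 70.74 mm, ȳ = 30.57 mm

Part | A | x̄ᵢ | ȳᵢ | A·x̄ᵢ | A·ȳᵢ
rectangular portion | 7475.00 | 57.50 | 32.50 | 429812.50 | 242937.50
triangular portion | 1625.00 | 131.67 | 21.67 | 213958.33 | 35208.33
Σ | 9100.00 |  |  | 643770.83 | 278145.83
x̄ = 643770.83 / 9100.00 = 70.74 mm
ȳ = 278145.83 / 9100.00 = 30.57 mm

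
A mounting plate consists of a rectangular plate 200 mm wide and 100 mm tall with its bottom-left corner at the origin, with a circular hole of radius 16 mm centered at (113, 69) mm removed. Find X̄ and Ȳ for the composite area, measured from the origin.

plate: A = 200 × 100 = 20000.00, centroid at (100.00, 50.00).
hole: A = −π·16² = -804.25, centroid at (113.00, 69.00).
ΣA = 19195.75 mm², ΣAX̄ = 1909120.01 mm³, ΣAȲ = 944506.91 mm³.
X̄ = 1909120.01/19195.75 = 99.46 mm; Ȳ = 944506.91/19195.75 = 49.20 mm.

X̄ = 99.46 mm, Ȳ = 49.20 mm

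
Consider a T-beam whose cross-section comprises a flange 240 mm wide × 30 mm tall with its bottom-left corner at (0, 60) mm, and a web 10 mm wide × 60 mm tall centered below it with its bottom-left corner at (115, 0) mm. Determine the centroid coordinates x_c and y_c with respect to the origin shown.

Part | A | x̄ᵢ | ȳᵢ | A·x̄ᵢ | A·ȳᵢ
web | 600.00 | 120.00 | 30.00 | 72000.00 | 18000.00
flange | 7200.00 | 120.00 | 75.00 | 864000.00 | 540000.00
Σ | 7800.00 |  |  | 936000.00 | 558000.00
x_c = 936000.00 / 7800.00 = 120.00 mm
y_c = 558000.00 / 7800.00 = 71.54 mm

x_c = 120.00 mm, y_c = 71.54 mm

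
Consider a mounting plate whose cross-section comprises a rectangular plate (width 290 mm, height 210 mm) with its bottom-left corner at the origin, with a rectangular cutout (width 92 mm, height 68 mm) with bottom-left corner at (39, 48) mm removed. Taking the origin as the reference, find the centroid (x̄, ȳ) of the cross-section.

x̄ = 151.87 mm, ȳ = 107.63 mm

plate: A = 290 × 210 = 60900.00, centroid at (145.00, 105.00).
hole: A = −(92 × 68) = -6256.00, centroid at (85.00, 82.00).
ΣA = 54644.00 mm², ΣAx̄ = 8298740.00 mm³, ΣAȳ = 5881508.00 mm³.
x̄ = 8298740.00/54644.00 = 151.87 mm; ȳ = 5881508.00/54644.00 = 107.63 mm.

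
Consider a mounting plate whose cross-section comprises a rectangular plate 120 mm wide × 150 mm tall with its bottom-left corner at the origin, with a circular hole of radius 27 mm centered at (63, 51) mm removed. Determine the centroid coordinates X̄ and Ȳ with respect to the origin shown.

X̄ = 59.56 mm, Ȳ = 78.50 mm

plate: A = 120 × 150 = 18000.00, centroid at (60.00, 75.00).
hole: A = −π·27² = -2290.22, centroid at (63.00, 51.00).
ΣA = 15709.78 mm², ΣAX̄ = 935716.07 mm³, ΣAȲ = 1233198.73 mm³.
X̄ = 935716.07/15709.78 = 59.56 mm; Ȳ = 1233198.73/15709.78 = 78.50 mm.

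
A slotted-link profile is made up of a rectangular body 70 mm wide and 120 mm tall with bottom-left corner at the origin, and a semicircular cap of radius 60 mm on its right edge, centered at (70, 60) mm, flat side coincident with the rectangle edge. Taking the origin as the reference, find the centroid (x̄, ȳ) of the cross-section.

rectangular body: A = 70 × 120 = 8400.00, centroid at (35.00, 60.00).
semicircular end: A = ½π·60² = 5654.87, centroid at (95.46, 60.00).
ΣA = 14054.87 mm², ΣAx̄ = 833840.67 mm³, ΣAȳ = 843292.01 mm³.
x̄ = 833840.67/14054.87 = 59.33 mm; ȳ = 843292.01/14054.87 = 60.00 mm.

x̄ = 59.33 mm, ȳ = 60.00 mm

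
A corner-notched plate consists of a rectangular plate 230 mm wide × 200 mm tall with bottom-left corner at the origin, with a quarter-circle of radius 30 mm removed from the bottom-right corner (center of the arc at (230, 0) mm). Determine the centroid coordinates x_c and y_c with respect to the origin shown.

plate: A = 230 × 200 = 46000.00, centroid at (115.00, 100.00).
removed quarter-circle: A = −¼π·30² = -706.86, centroid at (217.27, 12.73).
ΣA = 45293.14 mm²
ΣAx_c = (46000.00)(115.00) + (-706.86)(217.27) = 5136422.58 mm³
ΣAy_c = (46000.00)(100.00) + (-706.86)(12.73) = 4591000.00 mm³
x_c = 5136422.58 / 45293.14 = 113.40 mm
y_c = 4591000.00 / 45293.14 = 101.36 mm

x_c = 113.40 mm, y_c = 101.36 mm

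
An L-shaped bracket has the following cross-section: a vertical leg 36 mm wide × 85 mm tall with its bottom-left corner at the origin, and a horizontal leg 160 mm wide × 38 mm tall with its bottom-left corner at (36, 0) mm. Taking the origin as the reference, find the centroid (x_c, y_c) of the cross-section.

x_c = 83.19 mm, y_c = 26.87 mm

vertical leg: A = 36 × 85 = 3060.00, centroid at (18.00, 42.50).
horizontal leg: A = 160 × 38 = 6080.00, centroid at (116.00, 19.00).
ΣA = 9140.00 mm²
ΣAx_c = (3060.00)(18.00) + (6080.00)(116.00) = 760360.00 mm³
ΣAy_c = (3060.00)(42.50) + (6080.00)(19.00) = 245570.00 mm³
x_c = 760360.00 / 9140.00 = 83.19 mm
y_c = 245570.00 / 9140.00 = 26.87 mm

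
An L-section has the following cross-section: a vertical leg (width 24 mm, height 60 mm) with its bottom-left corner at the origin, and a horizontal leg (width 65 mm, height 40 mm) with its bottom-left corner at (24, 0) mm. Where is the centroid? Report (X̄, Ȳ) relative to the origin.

X̄ = 40.64 mm, Ȳ = 23.56 mm

vertical leg: A = 24 × 60 = 1440.00, centroid at (12.00, 30.00).
horizontal leg: A = 65 × 40 = 2600.00, centroid at (56.50, 20.00).
ΣA = 4040.00 mm², ΣAX̄ = 164180.00 mm³, ΣAȲ = 95200.00 mm³.
X̄ = 164180.00/4040.00 = 40.64 mm; Ȳ = 95200.00/4040.00 = 23.56 mm.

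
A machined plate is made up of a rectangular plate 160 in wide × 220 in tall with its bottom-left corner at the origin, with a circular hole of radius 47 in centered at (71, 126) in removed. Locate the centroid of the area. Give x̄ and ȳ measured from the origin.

x̄ = 82.21 in, ȳ = 106.07 in

plate: A = 160 × 220 = 35200.00, centroid at (80.00, 110.00).
hole: A = −π·47² = -6939.78, centroid at (71.00, 126.00).
ΣA = 28260.22 in², ΣAx̄ = 2323275.75 in³, ΣAȳ = 2997587.95 in³.
x̄ = 2323275.75/28260.22 = 82.21 in; ȳ = 2997587.95/28260.22 = 106.07 in.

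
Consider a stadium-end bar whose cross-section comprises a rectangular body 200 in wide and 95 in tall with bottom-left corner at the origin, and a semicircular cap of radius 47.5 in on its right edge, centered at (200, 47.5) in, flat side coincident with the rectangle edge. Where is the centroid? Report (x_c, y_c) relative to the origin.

x_c = 118.89 in, y_c = 47.50 in

rectangular body: A = 200 × 95 = 19000.00, centroid at (100.00, 47.50).
semicircular end: A = ½π·47.5² = 3544.11, centroid at (220.16, 47.50).
ΣA = 22544.11 in², ΣAx_c = 2680269.76 in³, ΣAy_c = 1070845.19 in³.
x_c = 2680269.76/22544.11 = 118.89 in; y_c = 1070845.19/22544.11 = 47.50 in.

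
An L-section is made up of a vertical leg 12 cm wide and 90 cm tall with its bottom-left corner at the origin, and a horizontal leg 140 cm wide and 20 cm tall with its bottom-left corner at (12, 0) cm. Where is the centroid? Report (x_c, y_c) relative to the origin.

x_c = 60.85 cm, y_c = 19.74 cm

vertical leg: A = 12 × 90 = 1080.00, centroid at (6.00, 45.00).
horizontal leg: A = 140 × 20 = 2800.00, centroid at (82.00, 10.00).
ΣA = 3880.00 cm², ΣAx_c = 236080.00 cm³, ΣAy_c = 76600.00 cm³.
x_c = 236080.00/3880.00 = 60.85 cm; y_c = 76600.00/3880.00 = 19.74 cm.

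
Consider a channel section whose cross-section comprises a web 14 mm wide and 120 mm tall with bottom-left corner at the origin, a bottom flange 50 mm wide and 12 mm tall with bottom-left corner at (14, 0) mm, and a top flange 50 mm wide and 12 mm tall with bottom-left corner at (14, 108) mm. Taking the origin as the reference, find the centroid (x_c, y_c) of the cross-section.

web: A = 14 × 120 = 1680.00, centroid at (7.00, 60.00).
bottom flange: A = 50 × 12 = 600.00, centroid at (39.00, 6.00).
top flange: A = 50 × 12 = 600.00, centroid at (39.00, 114.00).
ΣA = 2880.00 mm²
ΣAx_c = (1680.00)(7.00) + (600.00)(39.00) + (600.00)(39.00) = 58560.00 mm³
ΣAy_c = (1680.00)(60.00) + (600.00)(6.00) + (600.00)(114.00) = 172800.00 mm³
x_c = 58560.00 / 2880.00 = 20.33 mm
y_c = 172800.00 / 2880.00 = 60.00 mm

x_c = 20.33 mm, y_c = 60.00 mm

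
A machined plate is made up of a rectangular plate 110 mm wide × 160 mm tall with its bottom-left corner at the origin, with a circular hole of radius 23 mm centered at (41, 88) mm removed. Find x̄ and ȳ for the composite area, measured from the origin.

plate: A = 110 × 160 = 17600.00, centroid at (55.00, 80.00).
hole: A = −π·23² = -1661.90, centroid at (41.00, 88.00).
ΣA = 15938.10 mm², ΣAx̄ = 899862.00 mm³, ΣAȳ = 1261752.58 mm³.
x̄ = 899862.00/15938.10 = 56.46 mm; ȳ = 1261752.58/15938.10 = 79.17 mm.

x̄ = 56.46 mm, ȳ = 79.17 mm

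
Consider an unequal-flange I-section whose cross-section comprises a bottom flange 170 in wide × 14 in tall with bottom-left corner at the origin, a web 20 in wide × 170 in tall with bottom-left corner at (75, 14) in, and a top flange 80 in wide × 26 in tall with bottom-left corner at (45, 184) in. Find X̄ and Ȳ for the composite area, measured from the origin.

bottom flange: A = 170 × 14 = 2380.00, centroid at (85.00, 7.00).
web: A = 20 × 170 = 3400.00, centroid at (85.00, 99.00).
top flange: A = 80 × 26 = 2080.00, centroid at (85.00, 197.00).
ΣA = 7860.00 in², ΣAX̄ = 668100.00 in³, ΣAȲ = 763020.00 in³.
X̄ = 668100.00/7860.00 = 85.00 in; Ȳ = 763020.00/7860.00 = 97.08 in.

X̄ = 85.00 in, Ȳ = 97.08 in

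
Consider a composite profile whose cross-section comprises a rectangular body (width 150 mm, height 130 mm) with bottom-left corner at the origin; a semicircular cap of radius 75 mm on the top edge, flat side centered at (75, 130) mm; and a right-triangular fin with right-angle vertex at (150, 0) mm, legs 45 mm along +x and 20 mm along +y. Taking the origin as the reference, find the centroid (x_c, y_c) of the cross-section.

Part | A | x̄ᵢ | ȳᵢ | A·x̄ᵢ | A·ȳᵢ
rectangular body | 19500.00 | 75.00 | 65.00 | 1462500.00 | 1267500.00
semicircular top | 8835.73 | 75.00 | 161.83 | 662679.70 | 1429894.81
triangular fin | 450.00 | 165.00 | 6.67 | 74250.00 | 3000.00
Σ | 28785.73 |  |  | 2199429.70 | 2700394.81
x_c = 2199429.70 / 28785.73 = 76.41 mm
y_c = 2700394.81 / 28785.73 = 93.81 mm

x_c = 76.41 mm, y_c = 93.81 mm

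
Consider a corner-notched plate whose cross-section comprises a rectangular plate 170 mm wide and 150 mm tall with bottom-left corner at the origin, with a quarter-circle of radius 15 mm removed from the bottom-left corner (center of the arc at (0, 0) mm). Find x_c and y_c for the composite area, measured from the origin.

x_c = 85.55 mm, y_c = 75.48 mm

plate: A = 170 × 150 = 25500.00, centroid at (85.00, 75.00).
removed quarter-circle: A = −¼π·15² = -176.71, centroid at (6.37, 6.37).
ΣA = 25323.29 mm², ΣAx_c = 2166375.00 mm³, ΣAy_c = 1911375.00 mm³.
x_c = 2166375.00/25323.29 = 85.55 mm; y_c = 1911375.00/25323.29 = 75.48 mm.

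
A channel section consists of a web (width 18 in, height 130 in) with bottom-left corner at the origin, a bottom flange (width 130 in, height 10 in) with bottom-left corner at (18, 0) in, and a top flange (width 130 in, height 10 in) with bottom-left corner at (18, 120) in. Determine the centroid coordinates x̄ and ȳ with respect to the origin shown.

x̄ = 47.95 in, ȳ = 65.00 in

web: A = 18 × 130 = 2340.00, centroid at (9.00, 65.00).
bottom flange: A = 130 × 10 = 1300.00, centroid at (83.00, 5.00).
top flange: A = 130 × 10 = 1300.00, centroid at (83.00, 125.00).
ΣA = 4940.00 in², ΣAx̄ = 236860.00 in³, ΣAȳ = 321100.00 in³.
x̄ = 236860.00/4940.00 = 47.95 in; ȳ = 321100.00/4940.00 = 65.00 in.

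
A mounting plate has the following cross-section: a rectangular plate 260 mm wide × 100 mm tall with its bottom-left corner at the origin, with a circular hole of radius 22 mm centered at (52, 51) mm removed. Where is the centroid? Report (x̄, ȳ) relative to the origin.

x̄ = 134.84 mm, ȳ = 49.94 mm

plate: A = 260 × 100 = 26000.00, centroid at (130.00, 50.00).
hole: A = −π·22² = -1520.53, centroid at (52.00, 51.00).
ΣA = 24479.47 mm²
ΣAx̄ = (26000.00)(130.00) + (-1520.53)(52.00) = 3300932.40 mm³
ΣAȳ = (26000.00)(50.00) + (-1520.53)(51.00) = 1222452.93 mm³
x̄ = 3300932.40 / 24479.47 = 134.84 mm
ȳ = 1222452.93 / 24479.47 = 49.94 mm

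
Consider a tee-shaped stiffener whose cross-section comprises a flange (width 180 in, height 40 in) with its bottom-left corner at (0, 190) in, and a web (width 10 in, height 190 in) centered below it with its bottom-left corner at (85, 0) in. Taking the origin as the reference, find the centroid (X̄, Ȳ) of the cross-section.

web: A = 10 × 190 = 1900.00, centroid at (90.00, 95.00).
flange: A = 180 × 40 = 7200.00, centroid at (90.00, 210.00).
ΣA = 9100.00 in²
ΣAX̄ = (1900.00)(90.00) + (7200.00)(90.00) = 819000.00 in³
ΣAȲ = (1900.00)(95.00) + (7200.00)(210.00) = 1692500.00 in³
X̄ = 819000.00 / 9100.00 = 90.00 in
Ȳ = 1692500.00 / 9100.00 = 185.99 in

X̄ = 90.00 in, Ȳ = 185.99 in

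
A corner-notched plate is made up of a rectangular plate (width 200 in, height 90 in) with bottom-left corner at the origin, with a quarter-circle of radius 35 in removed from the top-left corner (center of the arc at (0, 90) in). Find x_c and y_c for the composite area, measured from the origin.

x_c = 104.81 in, y_c = 43.30 in

plate: A = 200 × 90 = 18000.00, centroid at (100.00, 45.00).
removed quarter-circle: A = −¼π·35² = -962.11, centroid at (14.85, 75.15).
ΣA = 17037.89 in²
ΣAx_c = (18000.00)(100.00) + (-962.11)(14.85) = 1785708.33 in³
ΣAy_c = (18000.00)(45.00) + (-962.11)(75.15) = 737701.52 in³
x_c = 1785708.33 / 17037.89 = 104.81 in
y_c = 737701.52 / 17037.89 = 43.30 in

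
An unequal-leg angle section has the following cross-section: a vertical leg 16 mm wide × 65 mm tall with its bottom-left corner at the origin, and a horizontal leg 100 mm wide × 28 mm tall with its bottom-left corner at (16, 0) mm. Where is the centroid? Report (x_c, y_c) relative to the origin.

x_c = 50.29 mm, y_c = 19.01 mm

vertical leg: A = 16 × 65 = 1040.00, centroid at (8.00, 32.50).
horizontal leg: A = 100 × 28 = 2800.00, centroid at (66.00, 14.00).
ΣA = 3840.00 mm², ΣAx_c = 193120.00 mm³, ΣAy_c = 73000.00 mm³.
x_c = 193120.00/3840.00 = 50.29 mm; y_c = 73000.00/3840.00 = 19.01 mm.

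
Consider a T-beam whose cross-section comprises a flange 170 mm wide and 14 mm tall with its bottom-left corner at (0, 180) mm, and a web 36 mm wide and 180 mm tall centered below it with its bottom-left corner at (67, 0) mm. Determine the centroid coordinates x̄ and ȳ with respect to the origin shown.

web: A = 36 × 180 = 6480.00, centroid at (85.00, 90.00).
flange: A = 170 × 14 = 2380.00, centroid at (85.00, 187.00).
ΣA = 8860.00 mm²
ΣAx̄ = (6480.00)(85.00) + (2380.00)(85.00) = 753100.00 mm³
ΣAȳ = (6480.00)(90.00) + (2380.00)(187.00) = 1028260.00 mm³
x̄ = 753100.00 / 8860.00 = 85.00 mm
ȳ = 1028260.00 / 8860.00 = 116.06 mm

x̄ = 85.00 mm, ȳ = 116.06 mm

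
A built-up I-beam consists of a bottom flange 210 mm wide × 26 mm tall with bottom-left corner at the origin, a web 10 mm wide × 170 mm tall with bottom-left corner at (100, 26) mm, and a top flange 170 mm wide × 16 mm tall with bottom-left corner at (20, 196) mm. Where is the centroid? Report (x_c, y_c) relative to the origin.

Part | A | x̄ᵢ | ȳᵢ | A·x̄ᵢ | A·ȳᵢ
bottom flange | 5460.00 | 105.00 | 13.00 | 573300.00 | 70980.00
web | 1700.00 | 105.00 | 111.00 | 178500.00 | 188700.00
top flange | 2720.00 | 105.00 | 204.00 | 285600.00 | 554880.00
Σ | 9880.00 |  |  | 1037400.00 | 814560.00
x_c = 1037400.00 / 9880.00 = 105.00 mm
y_c = 814560.00 / 9880.00 = 82.45 mm

x_c = 105.00 mm, y_c = 82.45 mm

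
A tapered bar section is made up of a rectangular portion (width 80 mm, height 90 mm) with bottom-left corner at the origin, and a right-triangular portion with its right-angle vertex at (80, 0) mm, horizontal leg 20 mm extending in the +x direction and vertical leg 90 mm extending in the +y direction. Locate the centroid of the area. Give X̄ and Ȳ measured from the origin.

Part | A | x̄ᵢ | ȳᵢ | A·x̄ᵢ | A·ȳᵢ
rectangular portion | 7200.00 | 40.00 | 45.00 | 288000.00 | 324000.00
triangular portion | 900.00 | 86.67 | 30.00 | 78000.00 | 27000.00
Σ | 8100.00 |  |  | 366000.00 | 351000.00
X̄ = 366000.00 / 8100.00 = 45.19 mm
Ȳ = 351000.00 / 8100.00 = 43.33 mm

X̄ = 45.19 mm, Ȳ = 43.33 mm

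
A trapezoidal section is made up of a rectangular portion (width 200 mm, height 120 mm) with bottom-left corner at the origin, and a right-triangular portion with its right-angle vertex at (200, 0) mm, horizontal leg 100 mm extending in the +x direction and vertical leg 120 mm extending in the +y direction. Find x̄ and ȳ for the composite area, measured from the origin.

x̄ = 126.67 mm, ȳ = 56.00 mm

rectangular portion: A = 200 × 120 = 24000.00, centroid at (100.00, 60.00).
triangular portion: A = ½·100·120 = 6000.00, centroid at (233.33, 40.00).
ΣA = 30000.00 mm²
ΣAx̄ = (24000.00)(100.00) + (6000.00)(233.33) = 3800000.00 mm³
ΣAȳ = (24000.00)(60.00) + (6000.00)(40.00) = 1680000.00 mm³
x̄ = 3800000.00 / 30000.00 = 126.67 mm
ȳ = 1680000.00 / 30000.00 = 56.00 mm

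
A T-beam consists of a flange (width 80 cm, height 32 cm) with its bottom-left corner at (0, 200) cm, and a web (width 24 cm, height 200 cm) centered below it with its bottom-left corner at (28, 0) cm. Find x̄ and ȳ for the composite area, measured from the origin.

x̄ = 40.00 cm, ȳ = 140.35 cm

Part | A | x̄ᵢ | ȳᵢ | A·x̄ᵢ | A·ȳᵢ
web | 4800.00 | 40.00 | 100.00 | 192000.00 | 480000.00
flange | 2560.00 | 40.00 | 216.00 | 102400.00 | 552960.00
Σ | 7360.00 |  |  | 294400.00 | 1032960.00
x̄ = 294400.00 / 7360.00 = 40.00 cm
ȳ = 1032960.00 / 7360.00 = 140.35 cm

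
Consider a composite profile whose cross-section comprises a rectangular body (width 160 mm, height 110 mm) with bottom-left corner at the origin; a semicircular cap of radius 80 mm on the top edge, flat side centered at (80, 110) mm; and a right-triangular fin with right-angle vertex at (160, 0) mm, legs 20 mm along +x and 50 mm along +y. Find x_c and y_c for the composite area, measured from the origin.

x_c = 81.54 mm, y_c = 86.08 mm

rectangular body: A = 160 × 110 = 17600.00, centroid at (80.00, 55.00).
semicircular top: A = ½π·80² = 10053.10, centroid at (80.00, 143.95).
triangular fin: A = ½·20·50 = 500.00, centroid at (166.67, 16.67).
ΣA = 28153.10 mm²
ΣAx_c = (17600.00)(80.00) + (10053.10)(80.00) + (500.00)(166.67) = 2295581.05 mm³
ΣAy_c = (17600.00)(55.00) + (10053.10)(143.95) + (500.00)(16.67) = 2423507.28 mm³
x_c = 2295581.05 / 28153.10 = 81.54 mm
y_c = 2423507.28 / 28153.10 = 86.08 mm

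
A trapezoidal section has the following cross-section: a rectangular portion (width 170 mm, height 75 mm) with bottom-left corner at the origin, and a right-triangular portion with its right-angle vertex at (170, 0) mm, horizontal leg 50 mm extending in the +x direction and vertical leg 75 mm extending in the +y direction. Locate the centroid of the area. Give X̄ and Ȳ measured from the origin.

rectangular portion: A = 170 × 75 = 12750.00, centroid at (85.00, 37.50).
triangular portion: A = ½·50·75 = 1875.00, centroid at (186.67, 25.00).
ΣA = 14625.00 mm²
ΣAX̄ = (12750.00)(85.00) + (1875.00)(186.67) = 1433750.00 mm³
ΣAȲ = (12750.00)(37.50) + (1875.00)(25.00) = 525000.00 mm³
X̄ = 1433750.00 / 14625.00 = 98.03 mm
Ȳ = 525000.00 / 14625.00 = 35.90 mm

X̄ = 98.03 mm, Ȳ = 35.90 mm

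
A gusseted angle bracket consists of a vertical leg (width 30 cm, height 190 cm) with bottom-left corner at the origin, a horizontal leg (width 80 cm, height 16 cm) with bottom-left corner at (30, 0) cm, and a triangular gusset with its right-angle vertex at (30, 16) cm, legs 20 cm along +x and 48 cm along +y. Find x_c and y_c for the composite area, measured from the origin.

x_c = 25.83 cm, y_c = 76.02 cm

Part | A | x̄ᵢ | ȳᵢ | A·x̄ᵢ | A·ȳᵢ
vertical leg | 5700.00 | 15.00 | 95.00 | 85500.00 | 541500.00
horizontal leg | 1280.00 | 70.00 | 8.00 | 89600.00 | 10240.00
gusset | 480.00 | 36.67 | 32.00 | 17600.00 | 15360.00
Σ | 7460.00 |  |  | 192700.00 | 567100.00
x_c = 192700.00 / 7460.00 = 25.83 cm
y_c = 567100.00 / 7460.00 = 76.02 cm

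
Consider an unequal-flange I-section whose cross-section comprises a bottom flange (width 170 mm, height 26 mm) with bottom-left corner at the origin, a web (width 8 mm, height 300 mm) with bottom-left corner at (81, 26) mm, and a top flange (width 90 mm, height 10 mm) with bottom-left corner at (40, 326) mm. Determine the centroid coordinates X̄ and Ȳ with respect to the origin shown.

X̄ = 85.00 mm, Ȳ = 100.75 mm

bottom flange: A = 170 × 26 = 4420.00, centroid at (85.00, 13.00).
web: A = 8 × 300 = 2400.00, centroid at (85.00, 176.00).
top flange: A = 90 × 10 = 900.00, centroid at (85.00, 331.00).
ΣA = 7720.00 mm², ΣAX̄ = 656200.00 mm³, ΣAȲ = 777760.00 mm³.
X̄ = 656200.00/7720.00 = 85.00 mm; Ȳ = 777760.00/7720.00 = 100.75 mm.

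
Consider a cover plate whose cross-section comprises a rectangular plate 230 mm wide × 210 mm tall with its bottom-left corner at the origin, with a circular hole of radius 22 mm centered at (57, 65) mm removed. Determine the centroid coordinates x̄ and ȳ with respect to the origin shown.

plate: A = 230 × 210 = 48300.00, centroid at (115.00, 105.00).
hole: A = −π·22² = -1520.53, centroid at (57.00, 65.00).
ΣA = 46779.47 mm²
ΣAx̄ = (48300.00)(115.00) + (-1520.53)(57.00) = 5467829.74 mm³
ΣAȳ = (48300.00)(105.00) + (-1520.53)(65.00) = 4972665.50 mm³
x̄ = 5467829.74 / 46779.47 = 116.89 mm
ȳ = 4972665.50 / 46779.47 = 106.30 mm

x̄ = 116.89 mm, ȳ = 106.30 mm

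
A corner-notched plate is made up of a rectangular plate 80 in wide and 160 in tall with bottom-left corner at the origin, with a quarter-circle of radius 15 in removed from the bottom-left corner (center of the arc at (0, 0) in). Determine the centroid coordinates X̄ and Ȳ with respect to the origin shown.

X̄ = 40.47 in, Ȳ = 81.03 in

plate: A = 80 × 160 = 12800.00, centroid at (40.00, 80.00).
removed quarter-circle: A = −¼π·15² = -176.71, centroid at (6.37, 6.37).
ΣA = 12623.29 in²
ΣAX̄ = (12800.00)(40.00) + (-176.71)(6.37) = 510875.00 in³
ΣAȲ = (12800.00)(80.00) + (-176.71)(6.37) = 1022875.00 in³
X̄ = 510875.00 / 12623.29 = 40.47 in
Ȳ = 1022875.00 / 12623.29 = 81.03 in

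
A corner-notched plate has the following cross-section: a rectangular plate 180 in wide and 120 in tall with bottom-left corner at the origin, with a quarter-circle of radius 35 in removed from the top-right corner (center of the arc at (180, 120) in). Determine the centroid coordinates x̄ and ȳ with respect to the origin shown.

plate: A = 180 × 120 = 21600.00, centroid at (90.00, 60.00).
removed quarter-circle: A = −¼π·35² = -962.11, centroid at (165.15, 105.15).
ΣA = 20637.89 in²
ΣAx̄ = (21600.00)(90.00) + (-962.11)(165.15) = 1785111.37 in³
ΣAȳ = (21600.00)(60.00) + (-962.11)(105.15) = 1194838.14 in³
x̄ = 1785111.37 / 20637.89 = 86.50 in
ȳ = 1194838.14 / 20637.89 = 57.90 in

x̄ = 86.50 in, ȳ = 57.90 in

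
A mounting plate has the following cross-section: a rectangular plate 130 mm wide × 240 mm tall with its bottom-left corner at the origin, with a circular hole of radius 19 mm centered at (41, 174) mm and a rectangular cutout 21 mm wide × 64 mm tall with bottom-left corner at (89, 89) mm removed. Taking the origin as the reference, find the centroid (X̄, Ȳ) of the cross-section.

X̄ = 64.33 mm, Ȳ = 117.82 mm

plate: A = 130 × 240 = 31200.00, centroid at (65.00, 120.00).
hole 1: A = −π·19² = -1134.11, centroid at (41.00, 174.00).
hole 2: A = −(21 × 64) = -1344.00, centroid at (99.50, 121.00).
ΣA = 28721.89 mm²
ΣAX̄ = (31200.00)(65.00) + (-1134.11)(41.00) + (-1344.00)(99.50) = 1847773.29 mm³
ΣAȲ = (31200.00)(120.00) + (-1134.11)(174.00) + (-1344.00)(121.00) = 3384040.00 mm³
X̄ = 1847773.29 / 28721.89 = 64.33 mm
Ȳ = 3384040.00 / 28721.89 = 117.82 mm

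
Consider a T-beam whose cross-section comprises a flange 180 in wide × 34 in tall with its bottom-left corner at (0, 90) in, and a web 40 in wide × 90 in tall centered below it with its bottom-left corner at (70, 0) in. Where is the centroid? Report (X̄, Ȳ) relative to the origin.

X̄ = 90.00 in, Ȳ = 84.04 in

web: A = 40 × 90 = 3600.00, centroid at (90.00, 45.00).
flange: A = 180 × 34 = 6120.00, centroid at (90.00, 107.00).
ΣA = 9720.00 in², ΣAX̄ = 874800.00 in³, ΣAȲ = 816840.00 in³.
X̄ = 874800.00/9720.00 = 90.00 in; Ȳ = 816840.00/9720.00 = 84.04 in.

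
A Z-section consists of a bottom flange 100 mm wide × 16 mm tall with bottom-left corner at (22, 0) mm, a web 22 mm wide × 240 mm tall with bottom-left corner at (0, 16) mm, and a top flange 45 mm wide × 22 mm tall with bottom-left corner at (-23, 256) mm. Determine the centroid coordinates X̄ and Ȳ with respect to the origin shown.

bottom flange: A = 100 × 16 = 1600.00, centroid at (72.00, 8.00).
web: A = 22 × 240 = 5280.00, centroid at (11.00, 136.00).
top flange: A = 45 × 22 = 990.00, centroid at (-0.50, 267.00).
ΣA = 7870.00 mm², ΣAX̄ = 172785.00 mm³, ΣAȲ = 995210.00 mm³.
X̄ = 172785.00/7870.00 = 21.95 mm; Ȳ = 995210.00/7870.00 = 126.46 mm.

X̄ = 21.95 mm, Ȳ = 126.46 mm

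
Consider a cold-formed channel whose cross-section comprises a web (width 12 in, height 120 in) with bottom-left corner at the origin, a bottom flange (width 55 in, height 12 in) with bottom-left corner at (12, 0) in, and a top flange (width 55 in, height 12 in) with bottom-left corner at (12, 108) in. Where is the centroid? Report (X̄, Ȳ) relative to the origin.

X̄ = 22.02 in, Ȳ = 60.00 in

web: A = 12 × 120 = 1440.00, centroid at (6.00, 60.00).
bottom flange: A = 55 × 12 = 660.00, centroid at (39.50, 6.00).
top flange: A = 55 × 12 = 660.00, centroid at (39.50, 114.00).
ΣA = 2760.00 in²
ΣAX̄ = (1440.00)(6.00) + (660.00)(39.50) + (660.00)(39.50) = 60780.00 in³
ΣAȲ = (1440.00)(60.00) + (660.00)(6.00) + (660.00)(114.00) = 165600.00 in³
X̄ = 60780.00 / 2760.00 = 22.02 in
Ȳ = 165600.00 / 2760.00 = 60.00 in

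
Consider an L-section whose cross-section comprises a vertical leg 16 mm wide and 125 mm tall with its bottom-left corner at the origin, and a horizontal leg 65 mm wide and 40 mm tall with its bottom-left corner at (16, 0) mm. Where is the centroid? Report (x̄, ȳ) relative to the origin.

x̄ = 30.89 mm, ȳ = 38.48 mm

Part | A | x̄ᵢ | ȳᵢ | A·x̄ᵢ | A·ȳᵢ
vertical leg | 2000.00 | 8.00 | 62.50 | 16000.00 | 125000.00
horizontal leg | 2600.00 | 48.50 | 20.00 | 126100.00 | 52000.00
Σ | 4600.00 |  |  | 142100.00 | 177000.00
x̄ = 142100.00 / 4600.00 = 30.89 mm
ȳ = 177000.00 / 4600.00 = 38.48 mm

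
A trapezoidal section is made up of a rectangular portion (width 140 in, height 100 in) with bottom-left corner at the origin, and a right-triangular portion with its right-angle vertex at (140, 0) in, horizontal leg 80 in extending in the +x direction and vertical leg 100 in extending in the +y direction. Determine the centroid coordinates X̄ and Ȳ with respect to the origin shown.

Part | A | x̄ᵢ | ȳᵢ | A·x̄ᵢ | A·ȳᵢ
rectangular portion | 14000.00 | 70.00 | 50.00 | 980000.00 | 700000.00
triangular portion | 4000.00 | 166.67 | 33.33 | 666666.67 | 133333.33
Σ | 18000.00 |  |  | 1646666.67 | 833333.33
X̄ = 1646666.67 / 18000.00 = 91.48 in
Ȳ = 833333.33 / 18000.00 = 46.30 in

X̄ = 91.48 in, Ȳ = 46.30 in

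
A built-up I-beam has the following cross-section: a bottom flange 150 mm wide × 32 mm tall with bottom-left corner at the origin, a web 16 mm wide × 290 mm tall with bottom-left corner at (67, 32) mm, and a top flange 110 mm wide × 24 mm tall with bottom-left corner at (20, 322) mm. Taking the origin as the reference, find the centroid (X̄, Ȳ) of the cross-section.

X̄ = 75.00 mm, Ȳ = 147.34 mm

Part | A | x̄ᵢ | ȳᵢ | A·x̄ᵢ | A·ȳᵢ
bottom flange | 4800.00 | 75.00 | 16.00 | 360000.00 | 76800.00
web | 4640.00 | 75.00 | 177.00 | 348000.00 | 821280.00
top flange | 2640.00 | 75.00 | 334.00 | 198000.00 | 881760.00
Σ | 12080.00 |  |  | 906000.00 | 1779840.00
X̄ = 906000.00 / 12080.00 = 75.00 mm
Ȳ = 1779840.00 / 12080.00 = 147.34 mm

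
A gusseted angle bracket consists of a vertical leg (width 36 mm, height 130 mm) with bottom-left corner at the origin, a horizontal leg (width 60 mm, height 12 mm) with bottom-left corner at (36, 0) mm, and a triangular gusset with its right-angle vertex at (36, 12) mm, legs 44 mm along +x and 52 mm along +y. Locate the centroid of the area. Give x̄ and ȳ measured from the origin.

x̄ = 28.99 mm, ȳ = 52.27 mm

Part | A | x̄ᵢ | ȳᵢ | A·x̄ᵢ | A·ȳᵢ
vertical leg | 4680.00 | 18.00 | 65.00 | 84240.00 | 304200.00
horizontal leg | 720.00 | 66.00 | 6.00 | 47520.00 | 4320.00
gusset | 1144.00 | 50.67 | 29.33 | 57962.67 | 33557.33
Σ | 6544.00 |  |  | 189722.67 | 342077.33
x̄ = 189722.67 / 6544.00 = 28.99 mm
ȳ = 342077.33 / 6544.00 = 52.27 mm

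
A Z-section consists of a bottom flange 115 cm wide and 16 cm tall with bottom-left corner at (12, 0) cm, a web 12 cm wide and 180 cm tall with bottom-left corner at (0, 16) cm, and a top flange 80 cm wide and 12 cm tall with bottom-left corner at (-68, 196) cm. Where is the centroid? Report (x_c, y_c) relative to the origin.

bottom flange: A = 115 × 16 = 1840.00, centroid at (69.50, 8.00).
web: A = 12 × 180 = 2160.00, centroid at (6.00, 106.00).
top flange: A = 80 × 12 = 960.00, centroid at (-28.00, 202.00).
ΣA = 4960.00 cm²
ΣAx_c = (1840.00)(69.50) + (2160.00)(6.00) + (960.00)(-28.00) = 113960.00 cm³
ΣAy_c = (1840.00)(8.00) + (2160.00)(106.00) + (960.00)(202.00) = 437600.00 cm³
x_c = 113960.00 / 4960.00 = 22.98 cm
y_c = 437600.00 / 4960.00 = 88.23 cm

x_c = 22.98 cm, y_c = 88.23 cm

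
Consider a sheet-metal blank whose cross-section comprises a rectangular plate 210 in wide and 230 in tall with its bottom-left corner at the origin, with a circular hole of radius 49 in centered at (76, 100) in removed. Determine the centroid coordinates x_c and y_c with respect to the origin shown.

x_c = 110.37 in, y_c = 117.78 in

plate: A = 210 × 230 = 48300.00, centroid at (105.00, 115.00).
hole: A = −π·49² = -7542.96, centroid at (76.00, 100.00).
ΣA = 40757.04 in², ΣAx_c = 4498234.74 in³, ΣAy_c = 4800203.60 in³.
x_c = 4498234.74/40757.04 = 110.37 in; y_c = 4800203.60/40757.04 = 117.78 in.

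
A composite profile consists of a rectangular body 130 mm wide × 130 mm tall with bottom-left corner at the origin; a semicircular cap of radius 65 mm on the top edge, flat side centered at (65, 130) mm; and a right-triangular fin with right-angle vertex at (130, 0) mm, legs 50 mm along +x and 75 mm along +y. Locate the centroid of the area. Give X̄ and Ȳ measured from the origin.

X̄ = 71.03 mm, Ȳ = 86.23 mm

rectangular body: A = 130 × 130 = 16900.00, centroid at (65.00, 65.00).
semicircular top: A = ½π·65² = 6636.61, centroid at (65.00, 157.59).
triangular fin: A = ½·50·75 = 1875.00, centroid at (146.67, 25.00).
ΣA = 25411.61 mm²
ΣAX̄ = (16900.00)(65.00) + (6636.61)(65.00) + (1875.00)(146.67) = 1804879.94 mm³
ΣAȲ = (16900.00)(65.00) + (6636.61)(157.59) + (1875.00)(25.00) = 2191218.22 mm³
X̄ = 1804879.94 / 25411.61 = 71.03 mm
Ȳ = 2191218.22 / 25411.61 = 86.23 mm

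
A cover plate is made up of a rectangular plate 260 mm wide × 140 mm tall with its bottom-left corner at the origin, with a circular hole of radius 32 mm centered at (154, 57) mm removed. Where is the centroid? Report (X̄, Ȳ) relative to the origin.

X̄ = 127.67 mm, Ȳ = 71.26 mm

plate: A = 260 × 140 = 36400.00, centroid at (130.00, 70.00).
hole: A = −π·32² = -3216.99, centroid at (154.00, 57.00).
ΣA = 33183.01 mm²
ΣAX̄ = (36400.00)(130.00) + (-3216.99)(154.00) = 4236583.40 mm³
ΣAȲ = (36400.00)(70.00) + (-3216.99)(57.00) = 2364631.52 mm³
X̄ = 4236583.40 / 33183.01 = 127.67 mm
Ȳ = 2364631.52 / 33183.01 = 71.26 mm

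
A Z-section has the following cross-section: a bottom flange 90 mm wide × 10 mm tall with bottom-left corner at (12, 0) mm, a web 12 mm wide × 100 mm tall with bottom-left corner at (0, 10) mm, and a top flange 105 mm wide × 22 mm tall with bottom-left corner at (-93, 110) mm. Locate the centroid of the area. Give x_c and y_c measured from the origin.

Part | A | x̄ᵢ | ȳᵢ | A·x̄ᵢ | A·ȳᵢ
bottom flange | 900.00 | 57.00 | 5.00 | 51300.00 | 4500.00
web | 1200.00 | 6.00 | 60.00 | 7200.00 | 72000.00
top flange | 2310.00 | -40.50 | 121.00 | -93555.00 | 279510.00
Σ | 4410.00 |  |  | -35055.00 | 356010.00
x_c = -35055.00 / 4410.00 = -7.95 mm
y_c = 356010.00 / 4410.00 = 80.73 mm

x_c = -7.95 mm, y_c = 80.73 mm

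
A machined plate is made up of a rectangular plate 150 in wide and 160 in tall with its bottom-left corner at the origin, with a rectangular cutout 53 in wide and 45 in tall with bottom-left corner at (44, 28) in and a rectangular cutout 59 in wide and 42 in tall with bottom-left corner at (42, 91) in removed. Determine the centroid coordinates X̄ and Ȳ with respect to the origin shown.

X̄ = 76.01 in, Ȳ = 79.53 in

plate: A = 150 × 160 = 24000.00, centroid at (75.00, 80.00).
hole 1: A = −(53 × 45) = -2385.00, centroid at (70.50, 50.50).
hole 2: A = −(59 × 42) = -2478.00, centroid at (71.50, 112.00).
ΣA = 19137.00 in²
ΣAX̄ = (24000.00)(75.00) + (-2385.00)(70.50) + (-2478.00)(71.50) = 1454680.50 in³
ΣAȲ = (24000.00)(80.00) + (-2385.00)(50.50) + (-2478.00)(112.00) = 1522021.50 in³
X̄ = 1454680.50 / 19137.00 = 76.01 in
Ȳ = 1522021.50 / 19137.00 = 79.53 in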